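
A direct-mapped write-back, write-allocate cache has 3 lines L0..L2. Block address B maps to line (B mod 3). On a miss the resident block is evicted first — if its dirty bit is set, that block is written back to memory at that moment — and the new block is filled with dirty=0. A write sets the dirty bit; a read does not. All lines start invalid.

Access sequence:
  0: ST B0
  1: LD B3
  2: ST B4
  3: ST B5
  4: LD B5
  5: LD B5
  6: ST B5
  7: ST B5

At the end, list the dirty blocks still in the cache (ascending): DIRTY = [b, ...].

0: W B0 → L0 miss [D]
1: R B3 → L0 miss wb→B0 [-]
2: W B4 → L1 miss [D]
3: W B5 → L2 miss [D]
4: R B5 → L2 hit [D]
5: R B5 → L2 hit [D]
6: W B5 → L2 hit [D]
7: W B5 → L2 hit [D]

DIRTY = [4, 5]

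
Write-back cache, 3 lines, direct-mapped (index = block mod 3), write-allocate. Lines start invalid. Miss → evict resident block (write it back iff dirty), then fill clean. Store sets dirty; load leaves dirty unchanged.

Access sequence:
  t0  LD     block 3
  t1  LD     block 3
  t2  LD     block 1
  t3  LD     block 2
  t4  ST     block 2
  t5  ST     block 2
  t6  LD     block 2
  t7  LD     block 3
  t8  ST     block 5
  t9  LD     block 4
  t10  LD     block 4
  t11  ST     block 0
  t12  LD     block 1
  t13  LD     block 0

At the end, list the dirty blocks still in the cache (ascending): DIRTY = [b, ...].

DIRTY = [0, 5]

0: R B3 → L0 miss [-]
1: R B3 → L0 hit [-]
2: R B1 → L1 miss [-]
3: R B2 → L2 miss [-]
4: W B2 → L2 hit [D]
5: W B2 → L2 hit [D]
6: R B2 → L2 hit [D]
7: R B3 → L0 hit [-]
8: W B5 → L2 miss wb→B2 [D]
9: R B4 → L1 miss [-]
10: R B4 → L1 hit [-]
11: W B0 → L0 miss [D]
12: R B1 → L1 miss [-]
13: R B0 → L0 hit [D]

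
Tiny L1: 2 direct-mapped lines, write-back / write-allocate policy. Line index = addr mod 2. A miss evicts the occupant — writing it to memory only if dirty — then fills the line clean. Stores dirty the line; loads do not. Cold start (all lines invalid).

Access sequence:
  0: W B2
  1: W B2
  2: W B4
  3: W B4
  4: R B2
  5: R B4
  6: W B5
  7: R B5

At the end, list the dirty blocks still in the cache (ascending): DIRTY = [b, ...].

  0 | W B2 → L0 miss [D]
  1 | W B2 → L0 hit [D]
  2 | W B4 → L0 miss wb→B2 [D]
  3 | W B4 → L0 hit [D]
  4 | R B2 → L0 miss wb→B4 [-]
  5 | R B4 → L0 miss [-]
  6 | W B5 → L1 miss [D]
  7 | R B5 → L1 hit [D]

DIRTY = [5]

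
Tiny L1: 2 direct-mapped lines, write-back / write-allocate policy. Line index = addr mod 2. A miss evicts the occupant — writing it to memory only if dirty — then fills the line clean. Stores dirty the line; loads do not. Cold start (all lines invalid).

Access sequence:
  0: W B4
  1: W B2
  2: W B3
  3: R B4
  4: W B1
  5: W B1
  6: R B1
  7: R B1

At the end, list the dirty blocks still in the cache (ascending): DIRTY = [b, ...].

DIRTY = [1]

0: W B4 -> L0 miss  d=D]
1: W B2 -> L0 miss wb->B4  d=D]
2: W B3 -> L1 miss  d=D]
3: R B4 -> L0 miss wb->B2  d=-]
4: W B1 -> L1 miss wb->B3  d=D]
5: W B1 -> L1 hit  d=D]
6: R B1 -> L1 hit  d=D]
7: R B1 -> L1 hit  d=D]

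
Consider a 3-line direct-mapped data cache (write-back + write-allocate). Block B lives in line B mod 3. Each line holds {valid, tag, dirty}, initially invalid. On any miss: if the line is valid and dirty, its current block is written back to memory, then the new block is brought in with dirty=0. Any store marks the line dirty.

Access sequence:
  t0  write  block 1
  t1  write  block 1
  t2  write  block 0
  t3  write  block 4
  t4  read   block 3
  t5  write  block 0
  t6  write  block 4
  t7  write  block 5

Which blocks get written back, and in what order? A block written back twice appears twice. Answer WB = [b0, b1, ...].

  0 | W B1 → L1 miss [D]
  1 | W B1 → L1 hit [D]
  2 | W B0 → L0 miss [D]
  3 | W B4 → L1 miss wb→B1 [D]
  4 | R B3 → L0 miss wb→B0 [-]
  5 | W B0 → L0 miss [D]
  6 | W B4 → L1 hit [D]
  7 | W B5 → L2 miss [D]

WB = [1, 0]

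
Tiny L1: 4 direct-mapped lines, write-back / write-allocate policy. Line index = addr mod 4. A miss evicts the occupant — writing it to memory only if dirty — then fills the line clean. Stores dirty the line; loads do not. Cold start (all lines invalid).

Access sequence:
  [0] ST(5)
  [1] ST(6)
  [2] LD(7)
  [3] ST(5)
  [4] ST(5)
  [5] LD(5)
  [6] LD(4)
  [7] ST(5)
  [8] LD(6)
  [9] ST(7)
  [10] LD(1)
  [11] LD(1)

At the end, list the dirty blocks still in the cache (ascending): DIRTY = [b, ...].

  0 | W B5 → L1 miss [D]
  1 | W B6 → L2 miss [D]
  2 | R B7 → L3 miss [-]
  3 | W B5 → L1 hit [D]
  4 | W B5 → L1 hit [D]
  5 | R B5 → L1 hit [D]
  6 | R B4 → L0 miss [-]
  7 | W B5 → L1 hit [D]
  8 | R B6 → L2 hit [D]
  9 | W B7 → L3 hit [D]
  10 | R B1 → L1 miss wb→B5 [-]
  11 | R B1 → L1 hit [-]

DIRTY = [6, 7]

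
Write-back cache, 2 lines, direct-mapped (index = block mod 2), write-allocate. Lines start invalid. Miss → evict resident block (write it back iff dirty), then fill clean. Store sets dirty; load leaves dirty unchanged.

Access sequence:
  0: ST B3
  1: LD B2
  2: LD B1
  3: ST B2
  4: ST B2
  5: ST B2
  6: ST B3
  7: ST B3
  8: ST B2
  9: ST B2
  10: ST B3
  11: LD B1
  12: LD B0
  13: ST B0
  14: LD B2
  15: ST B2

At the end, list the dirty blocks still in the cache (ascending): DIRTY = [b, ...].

  0 | W B3 → L1 miss [D]
  1 | R B2 → L0 miss [-]
  2 | R B1 → L1 miss wb→B3 [-]
  3 | W B2 → L0 hit [D]
  4 | W B2 → L0 hit [D]
  5 | W B2 → L0 hit [D]
  6 | W B3 → L1 miss [D]
  7 | W B3 → L1 hit [D]
  8 | W B2 → L0 hit [D]
  9 | W B2 → L0 hit [D]
  10 | W B3 → L1 hit [D]
  11 | R B1 → L1 miss wb→B3 [-]
  12 | R B0 → L0 miss wb→B2 [-]
  13 | W B0 → L0 hit [D]
  14 | R B2 → L0 miss wb→B0 [-]
  15 | W B2 → L0 hit [D]

DIRTY = [2]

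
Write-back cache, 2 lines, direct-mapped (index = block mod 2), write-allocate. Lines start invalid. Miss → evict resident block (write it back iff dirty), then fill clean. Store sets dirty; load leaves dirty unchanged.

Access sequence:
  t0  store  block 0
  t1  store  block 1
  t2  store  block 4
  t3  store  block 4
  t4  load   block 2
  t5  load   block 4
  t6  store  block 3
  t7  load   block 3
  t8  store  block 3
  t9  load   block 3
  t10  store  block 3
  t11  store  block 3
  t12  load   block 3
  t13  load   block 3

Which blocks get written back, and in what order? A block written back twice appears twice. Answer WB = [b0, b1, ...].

  0 | W B0 → L0 miss [D]
  1 | W B1 → L1 miss [D]
  2 | W B4 → L0 miss wb→B0 [D]
  3 | W B4 → L0 hit [D]
  4 | R B2 → L0 miss wb→B4 [-]
  5 | R B4 → L0 miss [-]
  6 | W B3 → L1 miss wb→B1 [D]
  7 | R B3 → L1 hit [D]
  8 | W B3 → L1 hit [D]
  9 | R B3 → L1 hit [D]
  10 | W B3 → L1 hit [D]
  11 | W B3 → L1 hit [D]
  12 | R B3 → L1 hit [D]
  13 | R B3 → L1 hit [D]

WB = [0, 4, 1]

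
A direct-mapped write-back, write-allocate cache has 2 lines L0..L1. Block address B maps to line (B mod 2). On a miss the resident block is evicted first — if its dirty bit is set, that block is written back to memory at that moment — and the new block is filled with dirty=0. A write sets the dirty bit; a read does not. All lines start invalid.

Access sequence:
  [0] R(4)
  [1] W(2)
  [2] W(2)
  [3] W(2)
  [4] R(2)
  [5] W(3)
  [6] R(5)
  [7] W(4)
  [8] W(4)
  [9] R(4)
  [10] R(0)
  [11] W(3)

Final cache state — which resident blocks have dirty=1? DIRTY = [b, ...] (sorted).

0: R B4 -> L0 miss  d=-]
1: W B2 -> L0 miss  d=D]
2: W B2 -> L0 hit  d=D]
3: W B2 -> L0 hit  d=D]
4: R B2 -> L0 hit  d=D]
5: W B3 -> L1 miss  d=D]
6: R B5 -> L1 miss wb->B3  d=-]
7: W B4 -> L0 miss wb->B2  d=D]
8: W B4 -> L0 hit  d=D]
9: R B4 -> L0 hit  d=D]
10: R B0 -> L0 miss wb->B4  d=-]
11: W B3 -> L1 miss  d=D]

DIRTY = [3]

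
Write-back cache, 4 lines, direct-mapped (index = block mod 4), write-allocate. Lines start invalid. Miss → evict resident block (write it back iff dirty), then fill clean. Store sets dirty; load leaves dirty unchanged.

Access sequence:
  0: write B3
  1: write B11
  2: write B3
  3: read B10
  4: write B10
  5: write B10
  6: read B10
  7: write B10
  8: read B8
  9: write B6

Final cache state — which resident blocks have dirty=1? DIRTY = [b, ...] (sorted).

0: W B3 -> L3 miss  d=D]
1: W B11 -> L3 miss wb->B3  d=D]
2: W B3 -> L3 miss wb->B11  d=D]
3: R B10 -> L2 miss  d=-]
4: W B10 -> L2 hit  d=D]
5: W B10 -> L2 hit  d=D]
6: R B10 -> L2 hit  d=D]
7: W B10 -> L2 hit  d=D]
8: R B8 -> L0 miss  d=-]
9: W B6 -> L2 miss wb->B10  d=D]

DIRTY = [3, 6]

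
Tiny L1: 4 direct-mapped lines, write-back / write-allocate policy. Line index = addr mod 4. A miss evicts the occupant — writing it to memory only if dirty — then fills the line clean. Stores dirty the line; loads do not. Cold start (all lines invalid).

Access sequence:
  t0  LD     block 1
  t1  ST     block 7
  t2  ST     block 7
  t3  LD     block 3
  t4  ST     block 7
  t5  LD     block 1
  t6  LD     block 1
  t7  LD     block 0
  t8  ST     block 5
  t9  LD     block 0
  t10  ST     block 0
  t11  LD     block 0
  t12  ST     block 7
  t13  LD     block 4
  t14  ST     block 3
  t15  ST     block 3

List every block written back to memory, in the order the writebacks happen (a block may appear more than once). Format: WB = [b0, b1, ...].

  0 | R B1 → L1 miss [-]
  1 | W B7 → L3 miss [D]
  2 | W B7 → L3 hit [D]
  3 | R B3 → L3 miss wb→B7 [-]
  4 | W B7 → L3 miss [D]
  5 | R B1 → L1 hit [-]
  6 | R B1 → L1 hit [-]
  7 | R B0 → L0 miss [-]
  8 | W B5 → L1 miss [D]
  9 | R B0 → L0 hit [-]
  10 | W B0 → L0 hit [D]
  11 | R B0 → L0 hit [D]
  12 | W B7 → L3 hit [D]
  13 | R B4 → L0 miss wb→B0 [-]
  14 | W B3 → L3 miss wb→B7 [D]
  15 | W B3 → L3 hit [D]

WB = [7, 0, 7]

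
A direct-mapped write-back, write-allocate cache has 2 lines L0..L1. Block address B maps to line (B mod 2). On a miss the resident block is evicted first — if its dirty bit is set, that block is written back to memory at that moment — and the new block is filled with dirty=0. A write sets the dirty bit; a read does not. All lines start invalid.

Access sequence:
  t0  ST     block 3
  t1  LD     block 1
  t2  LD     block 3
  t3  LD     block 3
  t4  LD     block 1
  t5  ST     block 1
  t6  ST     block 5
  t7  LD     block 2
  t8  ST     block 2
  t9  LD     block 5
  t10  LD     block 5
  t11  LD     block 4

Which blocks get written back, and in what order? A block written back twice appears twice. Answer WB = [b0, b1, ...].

0: W B3 -> L1 miss  d=D]
1: R B1 -> L1 miss wb->B3  d=-]
2: R B3 -> L1 miss  d=-]
3: R B3 -> L1 hit  d=-]
4: R B1 -> L1 miss  d=-]
5: W B1 -> L1 hit  d=D]
6: W B5 -> L1 miss wb->B1  d=D]
7: R B2 -> L0 miss  d=-]
8: W B2 -> L0 hit  d=D]
9: R B5 -> L1 hit  d=D]
10: R B5 -> L1 hit  d=D]
11: R B4 -> L0 miss wb->B2  d=-]

WB = [3, 1, 2]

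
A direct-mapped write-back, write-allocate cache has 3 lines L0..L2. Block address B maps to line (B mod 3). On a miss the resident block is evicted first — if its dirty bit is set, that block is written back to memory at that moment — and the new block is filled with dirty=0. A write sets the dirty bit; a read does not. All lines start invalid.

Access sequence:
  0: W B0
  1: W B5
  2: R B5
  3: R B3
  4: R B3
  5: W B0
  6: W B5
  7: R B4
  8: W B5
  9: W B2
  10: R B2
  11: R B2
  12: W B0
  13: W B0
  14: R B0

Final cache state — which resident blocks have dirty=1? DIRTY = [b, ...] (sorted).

DIRTY = [0, 2]

  0 | W B0 → L0 miss [D]
  1 | W B5 → L2 miss [D]
  2 | R B5 → L2 hit [D]
  3 | R B3 → L0 miss wb→B0 [-]
  4 | R B3 → L0 hit [-]
  5 | W B0 → L0 miss [D]
  6 | W B5 → L2 hit [D]
  7 | R B4 → L1 miss [-]
  8 | W B5 → L2 hit [D]
  9 | W B2 → L2 miss wb→B5 [D]
  10 | R B2 → L2 hit [D]
  11 | R B2 → L2 hit [D]
  12 | W B0 → L0 hit [D]
  13 | W B0 → L0 hit [D]
  14 | R B0 → L0 hit [D]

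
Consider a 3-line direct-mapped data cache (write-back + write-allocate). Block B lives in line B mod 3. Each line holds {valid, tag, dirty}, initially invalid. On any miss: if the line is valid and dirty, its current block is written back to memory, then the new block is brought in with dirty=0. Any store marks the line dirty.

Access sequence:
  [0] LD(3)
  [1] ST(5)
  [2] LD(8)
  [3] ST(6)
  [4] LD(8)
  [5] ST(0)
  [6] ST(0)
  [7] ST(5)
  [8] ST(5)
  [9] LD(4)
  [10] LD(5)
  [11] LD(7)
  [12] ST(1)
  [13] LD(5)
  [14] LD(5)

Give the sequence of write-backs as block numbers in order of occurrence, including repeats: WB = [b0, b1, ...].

WB = [5, 6]

  0 | R B3 → L0 miss [-]
  1 | W B5 → L2 miss [D]
  2 | R B8 → L2 miss wb→B5 [-]
  3 | W B6 → L0 miss [D]
  4 | R B8 → L2 hit [-]
  5 | W B0 → L0 miss wb→B6 [D]
  6 | W B0 → L0 hit [D]
  7 | W B5 → L2 miss [D]
  8 | W B5 → L2 hit [D]
  9 | R B4 → L1 miss [-]
  10 | R B5 → L2 hit [D]
  11 | R B7 → L1 miss [-]
  12 | W B1 → L1 miss [D]
  13 | R B5 → L2 hit [D]
  14 | R B5 → L2 hit [D]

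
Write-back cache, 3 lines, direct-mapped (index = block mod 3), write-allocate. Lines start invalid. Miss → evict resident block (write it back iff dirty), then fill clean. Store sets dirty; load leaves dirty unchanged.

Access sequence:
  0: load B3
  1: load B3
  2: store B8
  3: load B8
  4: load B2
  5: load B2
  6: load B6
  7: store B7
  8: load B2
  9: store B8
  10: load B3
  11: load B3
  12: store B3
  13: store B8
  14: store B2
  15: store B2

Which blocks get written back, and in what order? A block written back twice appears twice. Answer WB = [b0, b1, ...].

WB = [8, 8]

0: R B3 → L0 miss [-]
1: R B3 → L0 hit [-]
2: W B8 → L2 miss [D]
3: R B8 → L2 hit [D]
4: R B2 → L2 miss wb→B8 [-]
5: R B2 → L2 hit [-]
6: R B6 → L0 miss [-]
7: W B7 → L1 miss [D]
8: R B2 → L2 hit [-]
9: W B8 → L2 miss [D]
10: R B3 → L0 miss [-]
11: R B3 → L0 hit [-]
12: W B3 → L0 hit [D]
13: W B8 → L2 hit [D]
14: W B2 → L2 miss wb→B8 [D]
15: W B2 → L2 hit [D]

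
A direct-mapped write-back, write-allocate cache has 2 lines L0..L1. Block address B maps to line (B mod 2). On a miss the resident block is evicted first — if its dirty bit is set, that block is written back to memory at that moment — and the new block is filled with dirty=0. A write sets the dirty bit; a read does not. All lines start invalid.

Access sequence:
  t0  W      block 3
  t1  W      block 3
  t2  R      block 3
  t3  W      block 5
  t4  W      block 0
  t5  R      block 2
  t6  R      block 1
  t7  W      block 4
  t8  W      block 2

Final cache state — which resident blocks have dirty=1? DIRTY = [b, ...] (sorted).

DIRTY = [2]

0: W B3 -> L1 miss  d=D]
1: W B3 -> L1 hit  d=D]
2: R B3 -> L1 hit  d=D]
3: W B5 -> L1 miss wb->B3  d=D]
4: W B0 -> L0 miss  d=D]
5: R B2 -> L0 miss wb->B0  d=-]
6: R B1 -> L1 miss wb->B5  d=-]
7: W B4 -> L0 miss  d=D]
8: W B2 -> L0 miss wb->B4  d=D]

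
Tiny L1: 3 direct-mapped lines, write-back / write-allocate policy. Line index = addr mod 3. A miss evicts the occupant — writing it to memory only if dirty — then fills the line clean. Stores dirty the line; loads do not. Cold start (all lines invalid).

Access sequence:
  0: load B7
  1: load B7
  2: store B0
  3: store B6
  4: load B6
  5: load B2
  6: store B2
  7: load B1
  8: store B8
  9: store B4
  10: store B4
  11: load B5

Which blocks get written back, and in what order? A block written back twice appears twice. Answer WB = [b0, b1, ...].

0: R B7 -> L1 miss  d=-]
1: R B7 -> L1 hit  d=-]
2: W B0 -> L0 miss  d=D]
3: W B6 -> L0 miss wb->B0  d=D]
4: R B6 -> L0 hit  d=D]
5: R B2 -> L2 miss  d=-]
6: W B2 -> L2 hit  d=D]
7: R B1 -> L1 miss  d=-]
8: W B8 -> L2 miss wb->B2  d=D]
9: W B4 -> L1 miss  d=D]
10: W B4 -> L1 hit  d=D]
11: R B5 -> L2 miss wb->B8  d=-]

WB = [0, 2, 8]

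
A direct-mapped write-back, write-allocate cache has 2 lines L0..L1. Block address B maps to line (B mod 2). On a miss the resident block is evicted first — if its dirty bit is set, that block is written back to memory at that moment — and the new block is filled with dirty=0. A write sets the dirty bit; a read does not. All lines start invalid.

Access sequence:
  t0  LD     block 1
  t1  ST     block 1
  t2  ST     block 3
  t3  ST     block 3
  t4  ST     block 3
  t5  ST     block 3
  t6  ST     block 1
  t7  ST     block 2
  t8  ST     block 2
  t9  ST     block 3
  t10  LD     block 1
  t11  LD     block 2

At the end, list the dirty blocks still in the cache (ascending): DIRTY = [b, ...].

0: R B1 -> L1 miss  d=-]
1: W B1 -> L1 hit  d=D]
2: W B3 -> L1 miss wb->B1  d=D]
3: W B3 -> L1 hit  d=D]
4: W B3 -> L1 hit  d=D]
5: W B3 -> L1 hit  d=D]
6: W B1 -> L1 miss wb->B3  d=D]
7: W B2 -> L0 miss  d=D]
8: W B2 -> L0 hit  d=D]
9: W B3 -> L1 miss wb->B1  d=D]
10: R B1 -> L1 miss wb->B3  d=-]
11: R B2 -> L0 hit  d=D]

DIRTY = [2]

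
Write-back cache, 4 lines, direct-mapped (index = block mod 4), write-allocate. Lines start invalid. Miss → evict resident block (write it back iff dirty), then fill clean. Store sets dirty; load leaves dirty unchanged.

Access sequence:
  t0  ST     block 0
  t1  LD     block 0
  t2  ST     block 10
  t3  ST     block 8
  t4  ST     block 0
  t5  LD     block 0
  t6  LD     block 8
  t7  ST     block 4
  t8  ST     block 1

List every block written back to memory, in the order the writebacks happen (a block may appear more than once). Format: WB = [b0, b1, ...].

WB = [0, 8, 0]

0: W B0 → L0 miss [D]
1: R B0 → L0 hit [D]
2: W B10 → L2 miss [D]
3: W B8 → L0 miss wb→B0 [D]
4: W B0 → L0 miss wb→B8 [D]
5: R B0 → L0 hit [D]
6: R B8 → L0 miss wb→B0 [-]
7: W B4 → L0 miss [D]
8: W B1 → L1 miss [D]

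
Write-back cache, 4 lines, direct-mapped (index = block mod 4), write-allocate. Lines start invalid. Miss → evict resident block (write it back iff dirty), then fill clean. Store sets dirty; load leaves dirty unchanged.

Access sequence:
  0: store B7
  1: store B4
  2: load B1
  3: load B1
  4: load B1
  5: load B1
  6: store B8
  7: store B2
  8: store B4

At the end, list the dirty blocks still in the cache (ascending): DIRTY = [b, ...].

DIRTY = [2, 4, 7]

0: W B7 -> L3 miss  d=D]
1: W B4 -> L0 miss  d=D]
2: R B1 -> L1 miss  d=-]
3: R B1 -> L1 hit  d=-]
4: R B1 -> L1 hit  d=-]
5: R B1 -> L1 hit  d=-]
6: W B8 -> L0 miss wb->B4  d=D]
7: W B2 -> L2 miss  d=D]
8: W B4 -> L0 miss wb->B8  d=D]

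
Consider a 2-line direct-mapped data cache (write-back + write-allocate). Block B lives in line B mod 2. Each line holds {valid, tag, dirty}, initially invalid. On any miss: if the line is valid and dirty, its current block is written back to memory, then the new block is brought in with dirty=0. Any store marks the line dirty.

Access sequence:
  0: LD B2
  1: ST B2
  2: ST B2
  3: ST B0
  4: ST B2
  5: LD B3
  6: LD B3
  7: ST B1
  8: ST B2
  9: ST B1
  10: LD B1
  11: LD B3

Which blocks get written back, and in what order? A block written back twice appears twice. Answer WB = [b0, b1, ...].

  0 | R B2 → L0 miss [-]
  1 | W B2 → L0 hit [D]
  2 | W B2 → L0 hit [D]
  3 | W B0 → L0 miss wb→B2 [D]
  4 | W B2 → L0 miss wb→B0 [D]
  5 | R B3 → L1 miss [-]
  6 | R B3 → L1 hit [-]
  7 | W B1 → L1 miss [D]
  8 | W B2 → L0 hit [D]
  9 | W B1 → L1 hit [D]
  10 | R B1 → L1 hit [D]
  11 | R B3 → L1 miss wb→B1 [-]

WB = [2, 0, 1]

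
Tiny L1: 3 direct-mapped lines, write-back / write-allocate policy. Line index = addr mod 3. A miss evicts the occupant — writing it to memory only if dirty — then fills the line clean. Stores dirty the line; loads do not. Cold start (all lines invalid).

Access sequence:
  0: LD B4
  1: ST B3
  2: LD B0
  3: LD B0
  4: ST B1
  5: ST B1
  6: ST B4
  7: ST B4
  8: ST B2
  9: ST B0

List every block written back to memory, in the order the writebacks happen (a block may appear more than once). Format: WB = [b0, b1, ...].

WB = [3, 1]

0: R B4 → L1 miss [-]
1: W B3 → L0 miss [D]
2: R B0 → L0 miss wb→B3 [-]
3: R B0 → L0 hit [-]
4: W B1 → L1 miss [D]
5: W B1 → L1 hit [D]
6: W B4 → L1 miss wb→B1 [D]
7: W B4 → L1 hit [D]
8: W B2 → L2 miss [D]
9: W B0 → L0 hit [D]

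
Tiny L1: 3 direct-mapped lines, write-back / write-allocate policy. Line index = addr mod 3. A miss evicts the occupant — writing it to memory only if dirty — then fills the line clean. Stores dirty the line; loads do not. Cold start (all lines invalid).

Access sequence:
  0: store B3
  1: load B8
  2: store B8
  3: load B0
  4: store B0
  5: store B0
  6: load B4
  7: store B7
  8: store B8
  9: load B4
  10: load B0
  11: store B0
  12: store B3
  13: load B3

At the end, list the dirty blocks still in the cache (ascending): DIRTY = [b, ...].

0: W B3 -> L0 miss  d=D]
1: R B8 -> L2 miss  d=-]
2: W B8 -> L2 hit  d=D]
3: R B0 -> L0 miss wb->B3  d=-]
4: W B0 -> L0 hit  d=D]
5: W B0 -> L0 hit  d=D]
6: R B4 -> L1 miss  d=-]
7: W B7 -> L1 miss  d=D]
8: W B8 -> L2 hit  d=D]
9: R B4 -> L1 miss wb->B7  d=-]
10: R B0 -> L0 hit  d=D]
11: W B0 -> L0 hit  d=D]
12: W B3 -> L0 miss wb->B0  d=D]
13: R B3 -> L0 hit  d=D]

DIRTY = [3, 8]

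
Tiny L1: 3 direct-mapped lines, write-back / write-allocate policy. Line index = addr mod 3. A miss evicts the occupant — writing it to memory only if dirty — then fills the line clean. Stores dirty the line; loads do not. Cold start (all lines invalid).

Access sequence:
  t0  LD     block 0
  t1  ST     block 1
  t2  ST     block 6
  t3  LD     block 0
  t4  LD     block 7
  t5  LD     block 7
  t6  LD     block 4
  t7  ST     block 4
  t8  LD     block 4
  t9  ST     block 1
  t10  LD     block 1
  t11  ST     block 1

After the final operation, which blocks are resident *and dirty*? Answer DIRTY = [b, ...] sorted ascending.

0: R B0 -> L0 miss  d=-]
1: W B1 -> L1 miss  d=D]
2: W B6 -> L0 miss  d=D]
3: R B0 -> L0 miss wb->B6  d=-]
4: R B7 -> L1 miss wb->B1  d=-]
5: R B7 -> L1 hit  d=-]
6: R B4 -> L1 miss  d=-]
7: W B4 -> L1 hit  d=D]
8: R B4 -> L1 hit  d=D]
9: W B1 -> L1 miss wb->B4  d=D]
10: R B1 -> L1 hit  d=D]
11: W B1 -> L1 hit  d=D]

DIRTY = [1]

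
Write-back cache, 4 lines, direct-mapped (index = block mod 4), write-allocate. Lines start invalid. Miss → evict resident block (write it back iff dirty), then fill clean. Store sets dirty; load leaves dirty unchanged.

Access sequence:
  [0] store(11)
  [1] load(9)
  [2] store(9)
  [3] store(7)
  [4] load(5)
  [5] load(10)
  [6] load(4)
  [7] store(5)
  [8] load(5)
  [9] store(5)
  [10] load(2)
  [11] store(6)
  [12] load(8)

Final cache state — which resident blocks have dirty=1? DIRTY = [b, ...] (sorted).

DIRTY = [5, 6, 7]

0: W B11 -> L3 miss  d=D]
1: R B9 -> L1 miss  d=-]
2: W B9 -> L1 hit  d=D]
3: W B7 -> L3 miss wb->B11  d=D]
4: R B5 -> L1 miss wb->B9  d=-]
5: R B10 -> L2 miss  d=-]
6: R B4 -> L0 miss  d=-]
7: W B5 -> L1 hit  d=D]
8: R B5 -> L1 hit  d=D]
9: W B5 -> L1 hit  d=D]
10: R B2 -> L2 miss  d=-]
11: W B6 -> L2 miss  d=D]
12: R B8 -> L0 miss  d=-]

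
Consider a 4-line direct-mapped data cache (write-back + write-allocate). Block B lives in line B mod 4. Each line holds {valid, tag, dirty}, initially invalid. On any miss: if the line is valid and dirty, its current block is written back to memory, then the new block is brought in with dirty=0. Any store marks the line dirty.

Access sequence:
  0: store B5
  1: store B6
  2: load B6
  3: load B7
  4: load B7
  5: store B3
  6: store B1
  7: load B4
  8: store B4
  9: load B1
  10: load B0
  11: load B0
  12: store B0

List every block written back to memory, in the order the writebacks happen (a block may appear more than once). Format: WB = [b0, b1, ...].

0: W B5 -> L1 miss  d=D]
1: W B6 -> L2 miss  d=D]
2: R B6 -> L2 hit  d=D]
3: R B7 -> L3 miss  d=-]
4: R B7 -> L3 hit  d=-]
5: W B3 -> L3 miss  d=D]
6: W B1 -> L1 miss wb->B5  d=D]
7: R B4 -> L0 miss  d=-]
8: W B4 -> L0 hit  d=D]
9: R B1 -> L1 hit  d=D]
10: R B0 -> L0 miss wb->B4  d=-]
11: R B0 -> L0 hit  d=-]
12: W B0 -> L0 hit  d=D]

WB = [5, 4]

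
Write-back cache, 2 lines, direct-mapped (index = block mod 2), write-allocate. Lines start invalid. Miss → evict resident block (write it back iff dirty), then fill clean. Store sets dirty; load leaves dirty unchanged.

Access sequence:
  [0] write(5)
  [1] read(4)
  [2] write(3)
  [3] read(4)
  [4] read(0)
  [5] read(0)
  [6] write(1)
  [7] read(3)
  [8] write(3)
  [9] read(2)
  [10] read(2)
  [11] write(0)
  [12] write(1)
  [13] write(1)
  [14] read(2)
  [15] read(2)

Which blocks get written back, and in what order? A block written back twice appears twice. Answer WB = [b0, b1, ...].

WB = [5, 3, 1, 3, 0]

  0 | W B5 → L1 miss [D]
  1 | R B4 → L0 miss [-]
  2 | W B3 → L1 miss wb→B5 [D]
  3 | R B4 → L0 hit [-]
  4 | R B0 → L0 miss [-]
  5 | R B0 → L0 hit [-]
  6 | W B1 → L1 miss wb→B3 [D]
  7 | R B3 → L1 miss wb→B1 [-]
  8 | W B3 → L1 hit [D]
  9 | R B2 → L0 miss [-]
  10 | R B2 → L0 hit [-]
  11 | W B0 → L0 miss [D]
  12 | W B1 → L1 miss wb→B3 [D]
  13 | W B1 → L1 hit [D]
  14 | R B2 → L0 miss wb→B0 [-]
  15 | R B2 → L0 hit [-]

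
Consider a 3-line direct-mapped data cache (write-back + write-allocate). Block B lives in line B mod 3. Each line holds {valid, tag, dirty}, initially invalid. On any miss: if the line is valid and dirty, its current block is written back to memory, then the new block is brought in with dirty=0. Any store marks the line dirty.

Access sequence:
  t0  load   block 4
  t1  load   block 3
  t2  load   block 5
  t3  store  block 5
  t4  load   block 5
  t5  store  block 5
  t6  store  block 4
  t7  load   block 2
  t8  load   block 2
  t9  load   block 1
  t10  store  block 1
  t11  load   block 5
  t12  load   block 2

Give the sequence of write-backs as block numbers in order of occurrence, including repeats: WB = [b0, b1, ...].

WB = [5, 4]

0: R B4 -> L1 miss  d=-]
1: R B3 -> L0 miss  d=-]
2: R B5 -> L2 miss  d=-]
3: W B5 -> L2 hit  d=D]
4: R B5 -> L2 hit  d=D]
5: W B5 -> L2 hit  d=D]
6: W B4 -> L1 hit  d=D]
7: R B2 -> L2 miss wb->B5  d=-]
8: R B2 -> L2 hit  d=-]
9: R B1 -> L1 miss wb->B4  d=-]
10: W B1 -> L1 hit  d=D]
11: R B5 -> L2 miss  d=-]
12: R B2 -> L2 miss  d=-]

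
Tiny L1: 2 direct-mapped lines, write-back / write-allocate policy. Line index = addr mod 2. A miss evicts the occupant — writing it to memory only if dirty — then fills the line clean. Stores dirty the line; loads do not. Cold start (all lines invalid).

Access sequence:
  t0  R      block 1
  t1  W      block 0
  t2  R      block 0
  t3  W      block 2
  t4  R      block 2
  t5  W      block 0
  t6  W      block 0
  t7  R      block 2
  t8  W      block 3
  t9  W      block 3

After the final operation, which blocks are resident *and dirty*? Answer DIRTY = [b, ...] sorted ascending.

0: R B1 → L1 miss [-]
1: W B0 → L0 miss [D]
2: R B0 → L0 hit [D]
3: W B2 → L0 miss wb→B0 [D]
4: R B2 → L0 hit [D]
5: W B0 → L0 miss wb→B2 [D]
6: W B0 → L0 hit [D]
7: R B2 → L0 miss wb→B0 [-]
8: W B3 → L1 miss [D]
9: W B3 → L1 hit [D]

DIRTY = [3]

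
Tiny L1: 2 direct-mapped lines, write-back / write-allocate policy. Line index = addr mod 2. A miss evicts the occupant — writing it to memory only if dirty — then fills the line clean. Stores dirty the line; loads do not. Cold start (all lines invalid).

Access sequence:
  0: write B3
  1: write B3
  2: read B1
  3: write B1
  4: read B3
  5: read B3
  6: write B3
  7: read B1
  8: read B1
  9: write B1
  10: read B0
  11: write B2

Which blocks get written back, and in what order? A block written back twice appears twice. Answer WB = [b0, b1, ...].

0: W B3 → L1 miss [D]
1: W B3 → L1 hit [D]
2: R B1 → L1 miss wb→B3 [-]
3: W B1 → L1 hit [D]
4: R B3 → L1 miss wb→B1 [-]
5: R B3 → L1 hit [-]
6: W B3 → L1 hit [D]
7: R B1 → L1 miss wb→B3 [-]
8: R B1 → L1 hit [-]
9: W B1 → L1 hit [D]
10: R B0 → L0 miss [-]
11: W B2 → L0 miss [D]

WB = [3, 1, 3]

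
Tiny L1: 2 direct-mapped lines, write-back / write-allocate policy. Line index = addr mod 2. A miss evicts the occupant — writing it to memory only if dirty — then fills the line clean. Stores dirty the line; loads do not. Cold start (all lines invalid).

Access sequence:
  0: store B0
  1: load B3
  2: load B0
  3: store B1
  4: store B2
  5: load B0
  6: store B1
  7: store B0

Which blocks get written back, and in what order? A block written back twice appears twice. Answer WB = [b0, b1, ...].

0: W B0 → L0 miss [D]
1: R B3 → L1 miss [-]
2: R B0 → L0 hit [D]
3: W B1 → L1 miss [D]
4: W B2 → L0 miss wb→B0 [D]
5: R B0 → L0 miss wb→B2 [-]
6: W B1 → L1 hit [D]
7: W B0 → L0 hit [D]

WB = [0, 2]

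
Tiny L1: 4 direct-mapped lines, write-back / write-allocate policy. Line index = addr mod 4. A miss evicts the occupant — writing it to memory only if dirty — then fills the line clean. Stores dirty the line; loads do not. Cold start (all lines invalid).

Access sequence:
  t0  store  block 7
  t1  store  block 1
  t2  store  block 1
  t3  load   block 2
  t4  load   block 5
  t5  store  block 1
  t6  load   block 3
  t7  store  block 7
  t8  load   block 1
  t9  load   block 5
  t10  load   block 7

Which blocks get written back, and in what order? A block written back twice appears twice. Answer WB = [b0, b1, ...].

WB = [1, 7, 1]

  0 | W B7 → L3 miss [D]
  1 | W B1 → L1 miss [D]
  2 | W B1 → L1 hit [D]
  3 | R B2 → L2 miss [-]
  4 | R B5 → L1 miss wb→B1 [-]
  5 | W B1 → L1 miss [D]
  6 | R B3 → L3 miss wb→B7 [-]
  7 | W B7 → L3 miss [D]
  8 | R B1 → L1 hit [D]
  9 | R B5 → L1 miss wb→B1 [-]
  10 | R B7 → L3 hit [D]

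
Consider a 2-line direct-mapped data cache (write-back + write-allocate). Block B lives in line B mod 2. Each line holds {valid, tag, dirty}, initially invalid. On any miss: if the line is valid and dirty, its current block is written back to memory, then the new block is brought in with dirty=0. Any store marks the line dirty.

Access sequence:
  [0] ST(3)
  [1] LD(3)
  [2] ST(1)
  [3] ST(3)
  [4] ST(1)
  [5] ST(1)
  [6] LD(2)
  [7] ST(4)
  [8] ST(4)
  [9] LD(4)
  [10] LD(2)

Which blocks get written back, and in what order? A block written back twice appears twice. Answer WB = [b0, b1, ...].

0: W B3 -> L1 miss  d=D]
1: R B3 -> L1 hit  d=D]
2: W B1 -> L1 miss wb->B3  d=D]
3: W B3 -> L1 miss wb->B1  d=D]
4: W B1 -> L1 miss wb->B3  d=D]
5: W B1 -> L1 hit  d=D]
6: R B2 -> L0 miss  d=-]
7: W B4 -> L0 miss  d=D]
8: W B4 -> L0 hit  d=D]
9: R B4 -> L0 hit  d=D]
10: R B2 -> L0 miss wb->B4  d=-]

WB = [3, 1, 3, 4]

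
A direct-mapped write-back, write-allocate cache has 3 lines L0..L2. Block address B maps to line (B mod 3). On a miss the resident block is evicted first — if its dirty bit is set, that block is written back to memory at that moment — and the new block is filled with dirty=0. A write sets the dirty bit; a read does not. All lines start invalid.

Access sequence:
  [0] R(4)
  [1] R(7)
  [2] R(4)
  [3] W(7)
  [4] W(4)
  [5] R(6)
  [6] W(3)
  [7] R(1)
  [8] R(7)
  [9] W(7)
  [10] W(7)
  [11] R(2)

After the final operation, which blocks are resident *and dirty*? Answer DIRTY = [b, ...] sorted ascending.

0: R B4 -> L1 miss  d=-]
1: R B7 -> L1 miss  d=-]
2: R B4 -> L1 miss  d=-]
3: W B7 -> L1 miss  d=D]
4: W B4 -> L1 miss wb->B7  d=D]
5: R B6 -> L0 miss  d=-]
6: W B3 -> L0 miss  d=D]
7: R B1 -> L1 miss wb->B4  d=-]
8: R B7 -> L1 miss  d=-]
9: W B7 -> L1 hit  d=D]
10: W B7 -> L1 hit  d=D]
11: R B2 -> L2 miss  d=-]

DIRTY = [3, 7]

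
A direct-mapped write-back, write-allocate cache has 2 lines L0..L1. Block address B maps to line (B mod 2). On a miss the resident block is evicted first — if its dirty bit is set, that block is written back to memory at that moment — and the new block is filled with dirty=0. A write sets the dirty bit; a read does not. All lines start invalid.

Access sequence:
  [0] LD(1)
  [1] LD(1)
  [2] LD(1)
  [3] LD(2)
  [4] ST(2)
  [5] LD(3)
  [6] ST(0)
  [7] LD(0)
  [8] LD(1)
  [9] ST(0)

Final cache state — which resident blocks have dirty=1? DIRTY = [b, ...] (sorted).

0: R B1 -> L1 miss  d=-]
1: R B1 -> L1 hit  d=-]
2: R B1 -> L1 hit  d=-]
3: R B2 -> L0 miss  d=-]
4: W B2 -> L0 hit  d=D]
5: R B3 -> L1 miss  d=-]
6: W B0 -> L0 miss wb->B2  d=D]
7: R B0 -> L0 hit  d=D]
8: R B1 -> L1 miss  d=-]
9: W B0 -> L0 hit  d=D]

DIRTY = [0]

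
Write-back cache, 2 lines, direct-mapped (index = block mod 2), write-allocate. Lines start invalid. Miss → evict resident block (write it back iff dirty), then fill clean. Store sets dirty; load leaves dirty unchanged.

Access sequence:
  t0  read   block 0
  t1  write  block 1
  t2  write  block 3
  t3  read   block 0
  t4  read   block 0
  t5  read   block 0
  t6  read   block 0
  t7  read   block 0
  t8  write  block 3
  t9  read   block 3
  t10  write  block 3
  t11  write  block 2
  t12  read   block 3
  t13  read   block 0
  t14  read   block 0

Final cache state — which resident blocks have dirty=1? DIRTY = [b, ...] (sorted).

0: R B0 -> L0 miss  d=-]
1: W B1 -> L1 miss  d=D]
2: W B3 -> L1 miss wb->B1  d=D]
3: R B0 -> L0 hit  d=-]
4: R B0 -> L0 hit  d=-]
5: R B0 -> L0 hit  d=-]
6: R B0 -> L0 hit  d=-]
7: R B0 -> L0 hit  d=-]
8: W B3 -> L1 hit  d=D]
9: R B3 -> L1 hit  d=D]
10: W B3 -> L1 hit  d=D]
11: W B2 -> L0 miss  d=D]
12: R B3 -> L1 hit  d=D]
13: R B0 -> L0 miss wb->B2  d=-]
14: R B0 -> L0 hit  d=-]

DIRTY = [3]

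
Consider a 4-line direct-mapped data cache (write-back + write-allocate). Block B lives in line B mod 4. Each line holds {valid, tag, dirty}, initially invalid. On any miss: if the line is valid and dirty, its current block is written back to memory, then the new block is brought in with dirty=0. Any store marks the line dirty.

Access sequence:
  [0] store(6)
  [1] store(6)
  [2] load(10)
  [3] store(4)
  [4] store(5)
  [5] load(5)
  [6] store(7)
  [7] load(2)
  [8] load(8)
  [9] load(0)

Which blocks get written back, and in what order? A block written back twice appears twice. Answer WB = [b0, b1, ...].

WB = [6, 4]

0: W B6 -> L2 miss  d=D]
1: W B6 -> L2 hit  d=D]
2: R B10 -> L2 miss wb->B6  d=-]
3: W B4 -> L0 miss  d=D]
4: W B5 -> L1 miss  d=D]
5: R B5 -> L1 hit  d=D]
6: W B7 -> L3 miss  d=D]
7: R B2 -> L2 miss  d=-]
8: R B8 -> L0 miss wb->B4  d=-]
9: R B0 -> L0 miss  d=-]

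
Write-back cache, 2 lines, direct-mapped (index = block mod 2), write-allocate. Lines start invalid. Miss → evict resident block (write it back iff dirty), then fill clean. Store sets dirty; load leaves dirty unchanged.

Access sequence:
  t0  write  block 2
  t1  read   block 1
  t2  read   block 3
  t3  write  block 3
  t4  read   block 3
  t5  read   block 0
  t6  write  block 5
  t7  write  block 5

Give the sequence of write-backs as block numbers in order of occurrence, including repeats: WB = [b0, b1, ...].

WB = [2, 3]

0: W B2 → L0 miss [D]
1: R B1 → L1 miss [-]
2: R B3 → L1 miss [-]
3: W B3 → L1 hit [D]
4: R B3 → L1 hit [D]
5: R B0 → L0 miss wb→B2 [-]
6: W B5 → L1 miss wb→B3 [D]
7: W B5 → L1 hit [D]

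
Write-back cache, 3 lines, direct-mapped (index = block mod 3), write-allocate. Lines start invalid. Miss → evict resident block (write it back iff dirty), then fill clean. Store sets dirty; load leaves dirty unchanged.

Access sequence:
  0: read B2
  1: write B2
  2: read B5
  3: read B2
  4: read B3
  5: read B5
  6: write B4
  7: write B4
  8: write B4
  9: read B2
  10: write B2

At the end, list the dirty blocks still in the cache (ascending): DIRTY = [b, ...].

  0 | R B2 → L2 miss [-]
  1 | W B2 → L2 hit [D]
  2 | R B5 → L2 miss wb→B2 [-]
  3 | R B2 → L2 miss [-]
  4 | R B3 → L0 miss [-]
  5 | R B5 → L2 miss [-]
  6 | W B4 → L1 miss [D]
  7 | W B4 → L1 hit [D]
  8 | W B4 → L1 hit [D]
  9 | R B2 → L2 miss [-]
  10 | W B2 → L2 hit [D]

DIRTY = [2, 4]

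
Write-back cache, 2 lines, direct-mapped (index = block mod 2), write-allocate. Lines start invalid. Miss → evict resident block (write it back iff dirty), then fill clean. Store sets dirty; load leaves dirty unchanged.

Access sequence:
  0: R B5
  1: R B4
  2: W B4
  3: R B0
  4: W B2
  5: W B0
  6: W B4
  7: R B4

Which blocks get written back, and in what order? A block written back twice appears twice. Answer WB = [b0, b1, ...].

0: R B5 → L1 miss [-]
1: R B4 → L0 miss [-]
2: W B4 → L0 hit [D]
3: R B0 → L0 miss wb→B4 [-]
4: W B2 → L0 miss [D]
5: W B0 → L0 miss wb→B2 [D]
6: W B4 → L0 miss wb→B0 [D]
7: R B4 → L0 hit [D]

WB = [4, 2, 0]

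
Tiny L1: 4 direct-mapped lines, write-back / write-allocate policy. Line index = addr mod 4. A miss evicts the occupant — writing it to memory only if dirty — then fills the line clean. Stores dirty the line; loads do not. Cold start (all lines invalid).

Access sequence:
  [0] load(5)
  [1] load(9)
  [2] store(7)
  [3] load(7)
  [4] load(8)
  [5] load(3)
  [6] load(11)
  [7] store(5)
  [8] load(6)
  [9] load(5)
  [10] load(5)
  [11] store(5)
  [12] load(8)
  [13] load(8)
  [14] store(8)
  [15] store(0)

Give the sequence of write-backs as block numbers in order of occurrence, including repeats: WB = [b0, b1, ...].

  0 | R B5 → L1 miss [-]
  1 | R B9 → L1 miss [-]
  2 | W B7 → L3 miss [D]
  3 | R B7 → L3 hit [D]
  4 | R B8 → L0 miss [-]
  5 | R B3 → L3 miss wb→B7 [-]
  6 | R B11 → L3 miss [-]
  7 | W B5 → L1 miss [D]
  8 | R B6 → L2 miss [-]
  9 | R B5 → L1 hit [D]
  10 | R B5 → L1 hit [D]
  11 | W B5 → L1 hit [D]
  12 | R B8 → L0 hit [-]
  13 | R B8 → L0 hit [-]
  14 | W B8 → L0 hit [D]
  15 | W B0 → L0 miss wb→B8 [D]

WB = [7, 8]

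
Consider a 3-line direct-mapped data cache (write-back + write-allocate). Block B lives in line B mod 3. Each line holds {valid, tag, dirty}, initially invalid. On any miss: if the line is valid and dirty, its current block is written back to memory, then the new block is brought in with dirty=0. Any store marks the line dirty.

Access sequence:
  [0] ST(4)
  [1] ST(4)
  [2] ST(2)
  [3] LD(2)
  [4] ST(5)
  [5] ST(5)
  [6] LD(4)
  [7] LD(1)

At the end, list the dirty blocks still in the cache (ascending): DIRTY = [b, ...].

  0 | W B4 → L1 miss [D]
  1 | W B4 → L1 hit [D]
  2 | W B2 → L2 miss [D]
  3 | R B2 → L2 hit [D]
  4 | W B5 → L2 miss wb→B2 [D]
  5 | W B5 → L2 hit [D]
  6 | R B4 → L1 hit [D]
  7 | R B1 → L1 miss wb→B4 [-]

DIRTY = [5]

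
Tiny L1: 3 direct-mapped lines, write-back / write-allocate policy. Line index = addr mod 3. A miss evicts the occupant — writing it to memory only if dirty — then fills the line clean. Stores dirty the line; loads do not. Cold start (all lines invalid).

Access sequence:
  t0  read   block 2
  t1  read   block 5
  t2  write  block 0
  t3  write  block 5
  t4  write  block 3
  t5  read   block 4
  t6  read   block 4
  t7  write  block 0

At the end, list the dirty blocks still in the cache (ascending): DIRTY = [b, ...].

DIRTY = [0, 5]

0: R B2 -> L2 miss  d=-]
1: R B5 -> L2 miss  d=-]
2: W B0 -> L0 miss  d=D]
3: W B5 -> L2 hit  d=D]
4: W B3 -> L0 miss wb->B0  d=D]
5: R B4 -> L1 miss  d=-]
6: R B4 -> L1 hit  d=-]
7: W B0 -> L0 miss wb->B3  d=D]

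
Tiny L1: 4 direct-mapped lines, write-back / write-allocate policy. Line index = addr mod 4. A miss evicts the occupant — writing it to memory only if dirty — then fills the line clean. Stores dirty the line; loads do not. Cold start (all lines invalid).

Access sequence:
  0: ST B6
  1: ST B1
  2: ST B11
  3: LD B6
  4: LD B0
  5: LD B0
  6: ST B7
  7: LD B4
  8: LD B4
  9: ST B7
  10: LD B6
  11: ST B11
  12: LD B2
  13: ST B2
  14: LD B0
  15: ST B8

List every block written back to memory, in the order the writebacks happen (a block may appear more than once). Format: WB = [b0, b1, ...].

WB = [11, 7, 6]

  0 | W B6 → L2 miss [D]
  1 | W B1 → L1 miss [D]
  2 | W B11 → L3 miss [D]
  3 | R B6 → L2 hit [D]
  4 | R B0 → L0 miss [-]
  5 | R B0 → L0 hit [-]
  6 | W B7 → L3 miss wb→B11 [D]
  7 | R B4 → L0 miss [-]
  8 | R B4 → L0 hit [-]
  9 | W B7 → L3 hit [D]
  10 | R B6 → L2 hit [D]
  11 | W B11 → L3 miss wb→B7 [D]
  12 | R B2 → L2 miss wb→B6 [-]
  13 | W B2 → L2 hit [D]
  14 | R B0 → L0 miss [-]
  15 | W B8 → L0 miss [D]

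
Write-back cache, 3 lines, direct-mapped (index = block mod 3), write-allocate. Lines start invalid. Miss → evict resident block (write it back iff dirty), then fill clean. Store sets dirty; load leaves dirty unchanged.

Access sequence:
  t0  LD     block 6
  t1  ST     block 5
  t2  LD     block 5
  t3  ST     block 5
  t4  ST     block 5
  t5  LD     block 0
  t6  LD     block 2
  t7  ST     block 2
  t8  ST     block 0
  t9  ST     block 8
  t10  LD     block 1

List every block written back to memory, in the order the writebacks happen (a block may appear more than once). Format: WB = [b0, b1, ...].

0: R B6 -> L0 miss  d=-]
1: W B5 -> L2 miss  d=D]
2: R B5 -> L2 hit  d=D]
3: W B5 -> L2 hit  d=D]
4: W B5 -> L2 hit  d=D]
5: R B0 -> L0 miss  d=-]
6: R B2 -> L2 miss wb->B5  d=-]
7: W B2 -> L2 hit  d=D]
8: W B0 -> L0 hit  d=D]
9: W B8 -> L2 miss wb->B2  d=D]
10: R B1 -> L1 miss  d=-]

WB = [5, 2]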